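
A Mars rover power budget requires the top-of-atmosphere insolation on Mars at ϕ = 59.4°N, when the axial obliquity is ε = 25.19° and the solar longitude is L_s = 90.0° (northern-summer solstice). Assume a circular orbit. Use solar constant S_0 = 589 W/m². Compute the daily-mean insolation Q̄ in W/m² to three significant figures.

Q̄ ≈ 223 W/m²

Solar declination: sin δ = sin ε · sin L_s = sin 25.19° × sin 90.0° = 0.42562, so δ = +25.190°.
cos h₀ = −tan(+59.4°) tan(+25.190°) = -0.7953, h₀ = 2.4903 rad.
Bracket: h₀ sin ϕ sin δ + cos ϕ cos δ sin h₀ = 2.4903×0.86074×0.42562 + 0.50904×0.90490×0.60619 = 0.912317 + 0.279229 = 1.191546.
Q̄ = (S_0/π) × [bracket] = (589/π) × 1.191546 = 223.4 W/m².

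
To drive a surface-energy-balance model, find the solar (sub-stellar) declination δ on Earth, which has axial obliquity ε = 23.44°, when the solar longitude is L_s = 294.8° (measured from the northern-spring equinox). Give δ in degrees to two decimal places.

sin δ = sin ε · sin L_s = sin 23.44° × sin 294.8° = -0.361103.
δ = arcsin(-0.361103) = -21.17°.

δ = -21.17°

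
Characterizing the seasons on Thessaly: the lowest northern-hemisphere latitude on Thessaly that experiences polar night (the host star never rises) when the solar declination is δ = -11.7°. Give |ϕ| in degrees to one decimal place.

|ϕ| = 78.3°

Polar night requires cos h₀ = −tan ϕ tan δ ≥ 1, i.e. tan ϕ tan δ ≤ −1.
The boundary is |tan ϕ| · |tan δ| = 1, so |ϕ| = 90° − |δ| = 90° − 11.7° = 78.3° in the northern hemisphere.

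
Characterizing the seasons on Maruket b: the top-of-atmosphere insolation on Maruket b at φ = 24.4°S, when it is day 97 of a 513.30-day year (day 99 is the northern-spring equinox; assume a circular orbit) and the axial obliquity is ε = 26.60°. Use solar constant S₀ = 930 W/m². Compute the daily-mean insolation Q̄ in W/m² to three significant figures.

Q̄ ≈ 272 W/m²

Solar longitude: λ_s = 360° × (97 − 99)/513.30 = -1.403°, i.e. -1.403° + 360° = 358.597°.
sin δ = sin 26.60° × sin 358.597° = -0.01096, so δ = -0.628°.
cos H₀ = −tan(-24.4°) tan(-0.628°) = -0.0050, H₀ = 1.5758 rad.
Bracket: H₀ sin φ sin δ + cos φ cos δ sin H₀ = 1.5758×-0.41310×-0.01096 + 0.91068×0.99994×0.99999 = 0.007135 + 0.910616 = 0.917751.
Q̄ = (S₀/π) × [bracket] = (930/π) × 0.917751 = 271.7 W/m².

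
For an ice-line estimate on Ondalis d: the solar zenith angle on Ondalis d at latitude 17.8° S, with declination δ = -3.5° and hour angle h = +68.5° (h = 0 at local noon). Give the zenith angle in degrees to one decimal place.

cos θ_z = sin φ sin δ + cos φ cos δ cos h = 0.018662 + 0.348306 = 0.366968.
θ_z = arccos(0.366968) = 68.5°.

θ_z = 68.5°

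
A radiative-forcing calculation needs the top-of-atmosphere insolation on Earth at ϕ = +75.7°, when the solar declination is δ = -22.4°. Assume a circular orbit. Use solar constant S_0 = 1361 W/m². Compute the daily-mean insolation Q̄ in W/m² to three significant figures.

Q̄ ≈ 0.00 W/m²

cos h₀ = −tan(+75.7°) tan(-22.400°) = 1.6170 ≥ 1 ⇒ polar night, h₀ = 0 and Q̄ = 0.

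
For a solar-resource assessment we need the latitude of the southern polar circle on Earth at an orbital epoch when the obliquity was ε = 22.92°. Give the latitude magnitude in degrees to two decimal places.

The polar circle is the lowest latitude that experiences at least one full rotation of continuous darkness at the northern-summer solstice; it lies at |φ| = 90° − ε = 90° − 22.92° = 67.08°.

67.08°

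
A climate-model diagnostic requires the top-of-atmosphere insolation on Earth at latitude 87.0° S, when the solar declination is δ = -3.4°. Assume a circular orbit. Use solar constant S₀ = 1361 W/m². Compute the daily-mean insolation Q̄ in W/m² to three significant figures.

Q̄ ≈ 80.6 W/m²

cos H₀ = −tan(-87.0°) tan(-3.400°) = -1.1336 ≤ −1 ⇒ polar day, H₀ = π.
Bracket: H₀ sin φ sin δ + cos φ cos δ sin H₀ = 3.1416×-0.99863×-0.05931 + 0.05234×0.99824×0.00000 = 0.186073 + 0.000000 = 0.186073.
Q̄ = (S₀/π) × [bracket] = (1361/π) × 0.186073 = 80.61 W/m².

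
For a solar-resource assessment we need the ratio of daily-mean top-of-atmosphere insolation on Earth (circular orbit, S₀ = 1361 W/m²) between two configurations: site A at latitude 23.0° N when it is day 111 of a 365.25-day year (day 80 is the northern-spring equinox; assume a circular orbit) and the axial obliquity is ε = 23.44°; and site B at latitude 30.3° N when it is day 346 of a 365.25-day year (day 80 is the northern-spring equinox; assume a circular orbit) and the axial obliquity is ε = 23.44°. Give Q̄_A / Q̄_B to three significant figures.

Q̄_A / Q̄_B ≈ 2.03

— Configuration A (φ=+23.0°):
Solar longitude: λ_s = 360° × (111 − 80)/365.25 = 30.554°.
sin δ = sin 23.44° × sin 30.554° = 0.20222, so δ = +11.667°.
cos H₀ = −tan(+23.0°) tan(+11.667°) = -0.0876, H₀ = 1.6586 rad.
Bracket: H₀ sin φ sin δ + cos φ cos δ sin H₀ = 1.6586×0.39073×0.20222 + 0.92050×0.97934×0.99615 = 0.131052 + 0.898012 = 1.029064.
Q̄ = (S₀/π) × [bracket] = (1361/π) × 1.029064 = 445.81 W/m².
— Configuration B (φ=+30.3°):
Solar longitude: λ_s = 360° × (346 − 80)/365.25 = 262.177°.
sin δ = sin 23.44° × sin 262.177° = -0.39409, so δ = -23.209°.
cos H₀ = −tan(+30.3°) tan(-23.209°) = 0.2506, H₀ = 1.3175 rad.
Bracket: H₀ sin φ sin δ + cos φ cos δ sin H₀ = 1.3175×0.50453×-0.39409 + 0.86340×0.91907×0.96810 = -0.261959 + 0.768212 = 0.506253.
Q̄ = (S₀/π) × [bracket] = (1361/π) × 0.506253 = 219.32 W/m².
Ratio Q̄_A / Q̄_B = 445.81 / 219.32 = 2.033.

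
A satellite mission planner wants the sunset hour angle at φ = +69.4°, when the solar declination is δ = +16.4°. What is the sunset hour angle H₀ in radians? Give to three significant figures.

cos H₀ = −tan φ · tan δ = −tan(+69.4°) × tan(+16.400°) = -0.7830, so H₀ = 2.4703 rad = 141.54°.

H₀ = 2.47 rad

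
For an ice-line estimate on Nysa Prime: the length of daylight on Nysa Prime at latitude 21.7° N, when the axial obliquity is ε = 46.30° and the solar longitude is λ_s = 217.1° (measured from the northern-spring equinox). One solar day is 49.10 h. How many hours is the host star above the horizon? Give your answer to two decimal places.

Solar declination: sin δ = sin ε · sin λ_s = sin 46.30° × sin 217.1° = -0.43610, so δ = -25.855°.
cos H₀ = −tan φ · tan δ = −tan(+21.7°) × tan(-25.855°) = 0.1928, so H₀ = 1.3767 rad = 78.88°.
Daylight = 2H₀/(2π) × 49.10 h = (1.3767/π) × 49.10 = 21.52 h.

21.52 h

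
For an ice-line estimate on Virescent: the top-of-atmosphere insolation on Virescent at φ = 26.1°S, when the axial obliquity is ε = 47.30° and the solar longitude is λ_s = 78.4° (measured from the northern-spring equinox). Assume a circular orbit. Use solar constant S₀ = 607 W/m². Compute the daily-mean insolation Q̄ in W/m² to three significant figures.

Solar declination: sin δ = sin ε · sin λ_s = sin 47.30° × sin 78.4° = 0.71990, so δ = +46.047°.
cos H₀ = −tan(-26.1°) tan(+46.047°) = 0.5081, H₀ = 1.0378 rad.
Bracket: H₀ sin φ sin δ + cos φ cos δ sin H₀ = 1.0378×-0.43994×0.71990 + 0.89803×0.69407×0.86128 = -0.328685 + 0.536832 = 0.208147.
Q̄ = (S₀/π) × [bracket] = (607/π) × 0.208147 = 40.22 W/m².

Q̄ ≈ 40.2 W/m²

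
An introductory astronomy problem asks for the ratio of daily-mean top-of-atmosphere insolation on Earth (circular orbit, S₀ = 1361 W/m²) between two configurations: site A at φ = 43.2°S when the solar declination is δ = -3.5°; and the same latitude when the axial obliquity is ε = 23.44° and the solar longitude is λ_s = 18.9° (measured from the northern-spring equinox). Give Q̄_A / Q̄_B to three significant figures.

— Configuration A (φ=-43.2°):
cos H₀ = −tan(-43.2°) tan(-3.500°) = -0.0574, H₀ = 1.6283 rad.
Bracket: H₀ sin φ sin δ + cos φ cos δ sin H₀ = 1.6283×-0.68455×-0.06105 + 0.72897×0.99813×0.99835 = 0.068050 + 0.726406 = 0.794456.
Q̄ = (S₀/π) × [bracket] = (1361/π) × 0.794456 = 344.17 W/m².
— Configuration B (φ=-43.2°):
Solar declination: sin δ = sin ε · sin λ_s = sin 23.44° × sin 18.9° = 0.12885, so δ = +7.403°.
cos H₀ = −tan(-43.2°) tan(+7.403°) = 0.1220, H₀ = 1.4485 rad.
Bracket: H₀ sin φ sin δ + cos φ cos δ sin H₀ = 1.4485×-0.68455×0.12885 + 0.72897×0.99166×0.99253 = -0.127764 + 0.717490 = 0.589726.
Q̄ = (S₀/π) × [bracket] = (1361/π) × 0.589726 = 255.48 W/m².
Ratio Q̄_A / Q̄_B = 344.17 / 255.48 = 1.347.

Q̄_A / Q̄_B ≈ 1.35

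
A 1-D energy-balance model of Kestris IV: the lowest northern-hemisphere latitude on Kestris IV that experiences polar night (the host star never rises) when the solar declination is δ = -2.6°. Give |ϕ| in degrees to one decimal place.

Polar night requires cos h₀ = −tan ϕ tan δ ≥ 1, i.e. tan ϕ tan δ ≤ −1.
The boundary is |tan ϕ| · |tan δ| = 1, so |ϕ| = 90° − |δ| = 90° − 2.6° = 87.4° in the northern hemisphere.

|ϕ| = 87.4°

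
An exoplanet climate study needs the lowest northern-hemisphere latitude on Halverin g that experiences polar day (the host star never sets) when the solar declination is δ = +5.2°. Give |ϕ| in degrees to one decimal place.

Polar day requires cos h₀ = −tan ϕ tan δ ≤ −1, i.e. tan ϕ tan δ ≥ 1.
The boundary is |tan ϕ| · |tan δ| = 1, so |ϕ| = 90° − |δ| = 90° − 5.2° = 84.8° in the northern hemisphere.

|ϕ| = 84.8°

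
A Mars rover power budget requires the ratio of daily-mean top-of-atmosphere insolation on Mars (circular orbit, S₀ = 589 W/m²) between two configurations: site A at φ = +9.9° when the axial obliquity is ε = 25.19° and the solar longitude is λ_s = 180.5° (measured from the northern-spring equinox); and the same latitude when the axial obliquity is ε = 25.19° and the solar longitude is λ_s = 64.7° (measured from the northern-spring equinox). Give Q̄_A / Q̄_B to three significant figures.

— Configuration A (φ=+9.9°):
Solar declination: sin δ = sin ε · sin λ_s = sin 25.19° × sin 180.5° = -0.00371, so δ = -0.213°.
cos H₀ = −tan(+9.9°) tan(-0.213°) = 0.0006, H₀ = 1.5701 rad.
Bracket: H₀ sin φ sin δ + cos φ cos δ sin H₀ = 1.5701×0.17193×-0.00371 + 0.98511×0.99999×1.00000 = -0.001002 + 0.985100 = 0.984098.
Q̄ = (S₀/π) × [bracket] = (589/π) × 0.984098 = 184.50 W/m².
— Configuration B (φ=+9.9°):
Solar declination: sin δ = sin ε · sin λ_s = sin 25.19° × sin 64.7° = 0.38480, so δ = +22.631°.
cos H₀ = −tan(+9.9°) tan(+22.631°) = -0.0728, H₀ = 1.6436 rad.
Bracket: H₀ sin φ sin δ + cos φ cos δ sin H₀ = 1.6436×0.17193×0.38480 + 0.98511×0.92300×0.99735 = 0.108738 + 0.906847 = 1.015585.
Q̄ = (S₀/π) × [bracket] = (589/π) × 1.015585 = 190.41 W/m².
Ratio Q̄_A / Q̄_B = 184.50 / 190.41 = 0.9690.

Q̄_A / Q̄_B ≈ 0.969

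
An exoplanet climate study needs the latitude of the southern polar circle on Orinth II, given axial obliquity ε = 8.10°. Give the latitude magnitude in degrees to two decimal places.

The polar circle is the lowest latitude that experiences at least one full rotation of continuous darkness at the northern-summer solstice; it lies at |ϕ| = 90° − ε = 90° − 8.10° = 81.90°.

81.90°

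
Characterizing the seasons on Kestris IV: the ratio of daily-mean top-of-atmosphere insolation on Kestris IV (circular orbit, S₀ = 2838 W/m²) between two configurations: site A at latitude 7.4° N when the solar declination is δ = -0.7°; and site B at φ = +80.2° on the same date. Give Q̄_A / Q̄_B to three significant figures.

Q̄_A / Q̄_B ≈ 6.52

— Configuration A (φ=+7.4°):
cos H₀ = −tan(+7.4°) tan(-0.700°) = 0.0016, H₀ = 1.5692 rad.
Bracket: H₀ sin φ sin δ + cos φ cos δ sin H₀ = 1.5692×0.12880×-0.01222 + 0.99167×0.99993×1.00000 = -0.002470 + 0.991601 = 0.989131.
Q̄ = (S₀/π) × [bracket] = (2838/π) × 0.989131 = 893.54 W/m².
— Configuration B (φ=+80.2°):
cos H₀ = −tan(+80.2°) tan(-0.700°) = 0.0707, H₀ = 1.5000 rad.
Bracket: H₀ sin φ sin δ + cos φ cos δ sin H₀ = 1.5000×0.98541×-0.01222 + 0.17021×0.99993×0.99750 = -0.018063 + 0.169773 = 0.151710.
Q̄ = (S₀/π) × [bracket] = (2838/π) × 0.151710 = 137.05 W/m².
Ratio Q̄_A / Q̄_B = 893.54 / 137.05 = 6.520.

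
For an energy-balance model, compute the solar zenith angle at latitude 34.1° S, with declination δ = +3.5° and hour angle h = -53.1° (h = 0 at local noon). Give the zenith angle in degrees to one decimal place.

cos θ_z = sin φ sin δ + cos φ cos δ cos h = -0.034226 + 0.496257 = 0.462031.
θ_z = arccos(0.462031) = 62.5°.

θ_z = 62.5°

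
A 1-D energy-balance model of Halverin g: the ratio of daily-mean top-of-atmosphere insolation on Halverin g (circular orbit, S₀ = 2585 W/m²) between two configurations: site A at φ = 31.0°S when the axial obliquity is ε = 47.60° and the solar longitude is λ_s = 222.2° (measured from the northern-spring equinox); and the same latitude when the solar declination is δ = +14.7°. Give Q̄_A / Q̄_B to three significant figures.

— Configuration A (φ=-31.0°):
Solar declination: sin δ = sin ε · sin λ_s = sin 47.60° × sin 222.2° = -0.49604, so δ = -29.738°.
cos H₀ = −tan(-31.0°) tan(-29.738°) = -0.3433, H₀ = 1.9212 rad.
Bracket: H₀ sin φ sin δ + cos φ cos δ sin H₀ = 1.9212×-0.51504×-0.49604 + 0.85717×0.86830×0.93924 = 0.490829 + 0.699058 = 1.189887.
Q̄ = (S₀/π) × [bracket] = (2585/π) × 1.189887 = 979.08 W/m².
— Configuration B (φ=-31.0°):
cos H₀ = −tan(-31.0°) tan(+14.700°) = 0.1576, H₀ = 1.4125 rad.
Bracket: H₀ sin φ sin δ + cos φ cos δ sin H₀ = 1.4125×-0.51504×0.25376 + 0.85717×0.96727×0.98750 = -0.184609 + 0.818751 = 0.634142.
Q̄ = (S₀/π) × [bracket] = (2585/π) × 0.634142 = 521.79 W/m².
Ratio Q̄_A / Q̄_B = 979.08 / 521.79 = 1.876.

Q̄_A / Q̄_B ≈ 1.88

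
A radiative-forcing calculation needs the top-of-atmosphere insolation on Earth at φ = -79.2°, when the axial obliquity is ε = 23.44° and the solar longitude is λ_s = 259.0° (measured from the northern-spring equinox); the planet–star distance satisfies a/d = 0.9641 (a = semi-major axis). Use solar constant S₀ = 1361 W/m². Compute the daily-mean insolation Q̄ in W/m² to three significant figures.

Q̄ ≈ 485 W/m²

Solar declination: sin δ = sin ε · sin λ_s = sin 23.44° × sin 259.0° = -0.39048, so δ = -22.984°.
cos H₀ = −tan(-79.2°) tan(-22.984°) = -2.2235 ≤ −1 ⇒ polar day, H₀ = π.
Bracket: H₀ sin φ sin δ + cos φ cos δ sin H₀ = 3.1416×-0.98229×-0.39048 + 0.18738×0.92061×0.00000 = 1.205007 + 0.000000 = 1.205007.
Inverse-square distance factor (a/d)² = 0.9641² = 0.929489.
Q̄ = (S₀/π) × 0.929489 × [bracket] = (1361/π) × 0.929489 × 1.205007 = 485.2 W/m².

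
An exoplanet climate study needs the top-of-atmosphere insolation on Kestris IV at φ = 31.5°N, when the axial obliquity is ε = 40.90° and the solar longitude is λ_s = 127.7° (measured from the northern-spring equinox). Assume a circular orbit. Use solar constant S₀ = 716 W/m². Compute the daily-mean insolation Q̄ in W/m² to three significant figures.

Solar declination: sin δ = sin ε · sin λ_s = sin 40.90° × sin 127.7° = 0.51805, so δ = +31.201°.
cos H₀ = −tan(+31.5°) tan(+31.201°) = -0.3711, H₀ = 1.9510 rad.
Bracket: H₀ sin φ sin δ + cos φ cos δ sin H₀ = 1.9510×0.52250×0.51805 + 0.85264×0.85535×0.92858 = 0.528099 + 0.677219 = 1.205318.
Q̄ = (S₀/π) × [bracket] = (716/π) × 1.205318 = 274.7 W/m².

Q̄ ≈ 275 W/m²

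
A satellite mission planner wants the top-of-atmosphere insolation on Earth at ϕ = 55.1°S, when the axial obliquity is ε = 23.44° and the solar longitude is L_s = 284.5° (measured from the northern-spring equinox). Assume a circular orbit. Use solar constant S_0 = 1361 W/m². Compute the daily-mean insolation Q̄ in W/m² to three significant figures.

Solar declination: sin δ = sin ε · sin L_s = sin 23.44° × sin 284.5° = -0.38512, so δ = -22.651°.
cos h₀ = −tan(-55.1°) tan(-22.651°) = -0.5982, h₀ = 2.2120 rad.
Bracket: h₀ sin ϕ sin δ + cos ϕ cos δ sin h₀ = 2.2120×-0.82015×-0.38512 + 0.57215×0.92287×0.80135 = 0.698674 + 0.423129 = 1.121803.
Q̄ = (S_0/π) × [bracket] = (1361/π) × 1.121803 = 486.0 W/m².

Q̄ ≈ 486 W/m²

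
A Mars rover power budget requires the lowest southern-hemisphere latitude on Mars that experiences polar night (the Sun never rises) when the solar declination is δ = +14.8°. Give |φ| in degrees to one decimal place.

|φ| = 75.2°

Polar night requires cos H₀ = −tan φ tan δ ≥ 1, i.e. tan φ tan δ ≤ −1.
The boundary is |tan φ| · |tan δ| = 1, so |φ| = 90° − |δ| = 90° − 14.8° = 75.2° in the southern hemisphere.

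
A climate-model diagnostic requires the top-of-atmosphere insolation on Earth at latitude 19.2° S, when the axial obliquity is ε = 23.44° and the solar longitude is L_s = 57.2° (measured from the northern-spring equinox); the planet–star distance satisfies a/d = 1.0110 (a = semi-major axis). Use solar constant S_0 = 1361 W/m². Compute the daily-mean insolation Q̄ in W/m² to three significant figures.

Solar declination: sin δ = sin ε · sin L_s = sin 23.44° × sin 57.2° = 0.33437, so δ = +19.534°.
cos h₀ = −tan(-19.2°) tan(+19.534°) = 0.1236, h₀ = 1.4469 rad.
Bracket: h₀ sin ϕ sin δ + cos ϕ cos δ sin h₀ = 1.4469×-0.32887×0.33437 + 0.94438×0.94244×0.99234 = -0.159107 + 0.883204 = 0.724097.
Inverse-square distance factor (a/d)² = 1.0110² = 1.022121.
Q̄ = (S_0/π) × 1.022121 × [bracket] = (1361/π) × 1.022121 × 0.724097 = 320.6 W/m².

Q̄ ≈ 321 W/m²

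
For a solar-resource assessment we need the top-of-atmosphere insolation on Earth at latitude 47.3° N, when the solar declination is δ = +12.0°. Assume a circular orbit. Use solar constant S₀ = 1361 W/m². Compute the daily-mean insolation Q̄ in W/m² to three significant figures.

Q̄ ≈ 399 W/m²

cos H₀ = −tan(+47.3°) tan(+12.000°) = -0.2303, H₀ = 1.8032 rad.
Bracket: H₀ sin φ sin δ + cos φ cos δ sin H₀ = 1.8032×0.73491×0.20791 + 0.67816×0.97815×0.97311 = 0.275520 + 0.645505 = 0.921025.
Q̄ = (S₀/π) × [bracket] = (1361/π) × 0.921025 = 399.0 W/m².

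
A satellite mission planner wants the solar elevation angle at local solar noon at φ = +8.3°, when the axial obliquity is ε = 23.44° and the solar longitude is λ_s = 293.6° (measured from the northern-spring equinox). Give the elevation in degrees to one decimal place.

60.3°

Solar declination: sin δ = sin ε · sin λ_s = sin 23.44° × sin 293.6° = -0.36452, so δ = -21.378°.
At local noon the hour angle is zero, so the zenith angle equals |φ − δ| = |+8.3° − (-21.378°)| = 29.678°.
Elevation = 90° − 29.678° = 60.3°.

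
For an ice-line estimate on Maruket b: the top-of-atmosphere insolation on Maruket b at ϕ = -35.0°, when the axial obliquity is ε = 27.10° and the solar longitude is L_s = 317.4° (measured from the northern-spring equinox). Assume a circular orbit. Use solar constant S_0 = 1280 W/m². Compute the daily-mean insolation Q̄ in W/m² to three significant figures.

Q̄ ≈ 439 W/m²

Solar declination: sin δ = sin ε · sin L_s = sin 27.10° × sin 317.4° = -0.30835, so δ = -17.960°.
cos h₀ = −tan(-35.0°) tan(-17.960°) = -0.2270, h₀ = 1.7998 rad.
Bracket: h₀ sin ϕ sin δ + cos ϕ cos δ sin h₀ = 1.7998×-0.57358×-0.30835 + 0.81915×0.95127×0.97390 = 0.318319 + 0.758895 = 1.077214.
Q̄ = (S_0/π) × [bracket] = (1280/π) × 1.077214 = 438.9 W/m².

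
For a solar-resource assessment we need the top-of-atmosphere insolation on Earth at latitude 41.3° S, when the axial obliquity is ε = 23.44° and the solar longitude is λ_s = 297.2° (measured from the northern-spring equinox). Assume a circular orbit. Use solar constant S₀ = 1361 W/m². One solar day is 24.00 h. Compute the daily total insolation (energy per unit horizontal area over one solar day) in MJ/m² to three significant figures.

41.5 MJ/m²

Solar declination: sin δ = sin ε · sin λ_s = sin 23.44° × sin 297.2° = -0.35380, so δ = -20.720°.
cos H₀ = −tan(-41.3°) tan(-20.720°) = -0.3323, H₀ = 1.9096 rad.
Bracket: H₀ sin φ sin δ + cos φ cos δ sin H₀ = 1.9096×-0.66000×-0.35380 + 0.75126×0.93532×0.94317 = 0.445907 + 0.662736 = 1.108643.
Q̄ = (S₀/π) × [bracket] = (1361/π) × 1.108643 = 480.29 W/m².
Daily total = Q̄ × 24.00 h × 3600 s/h = 480.29 × 24.00 × 3600 / 10⁶ = 41.50 MJ/m².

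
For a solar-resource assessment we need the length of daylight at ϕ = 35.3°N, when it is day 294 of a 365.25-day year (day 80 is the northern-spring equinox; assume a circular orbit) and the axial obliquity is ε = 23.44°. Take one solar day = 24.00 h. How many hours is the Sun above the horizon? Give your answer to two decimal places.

10.87 h

Solar longitude: L_s = 360° × (294 − 80)/365.25 = 210.924°.
sin δ = sin 23.44° × sin 210.924° = -0.20442, so δ = -11.796°.
cos h₀ = −tan ϕ · tan δ = −tan(+35.3°) × tan(-11.796°) = 0.1479, so h₀ = 1.4224 rad = 81.50°.
Daylight = 2h₀/(2π) × 24.00 h = (1.4224/π) × 24.00 = 10.87 h.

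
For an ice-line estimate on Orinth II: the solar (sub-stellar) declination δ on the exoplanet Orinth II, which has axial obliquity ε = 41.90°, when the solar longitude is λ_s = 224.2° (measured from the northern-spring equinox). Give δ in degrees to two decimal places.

δ = -27.75°

sin δ = sin ε · sin λ_s = sin 41.90° × sin 224.2° = -0.465590.
δ = arcsin(-0.465590) = -27.75°.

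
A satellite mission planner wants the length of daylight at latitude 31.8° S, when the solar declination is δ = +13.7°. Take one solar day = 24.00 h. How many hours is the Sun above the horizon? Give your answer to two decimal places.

10.84 h

cos H₀ = −tan φ · tan δ = −tan(-31.8°) × tan(+13.700°) = 0.1511, so H₀ = 1.4191 rad = 81.31°.
Daylight = 2H₀/(2π) × 24.00 h = (1.4191/π) × 24.00 = 10.84 h.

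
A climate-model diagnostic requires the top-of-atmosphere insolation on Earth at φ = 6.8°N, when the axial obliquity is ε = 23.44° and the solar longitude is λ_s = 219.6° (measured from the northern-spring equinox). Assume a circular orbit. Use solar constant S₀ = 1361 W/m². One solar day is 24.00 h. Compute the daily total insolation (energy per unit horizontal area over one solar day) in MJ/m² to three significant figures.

Solar declination: sin δ = sin ε · sin λ_s = sin 23.44° × sin 219.6° = -0.25356, so δ = -14.688°.
cos H₀ = −tan(+6.8°) tan(-14.688°) = 0.0313, H₀ = 1.5395 rad.
Bracket: H₀ sin φ sin δ + cos φ cos δ sin H₀ = 1.5395×0.11840×-0.25356 + 0.99297×0.96732×0.99951 = -0.046218 + 0.960049 = 0.913831.
Q̄ = (S₀/π) × [bracket] = (1361/π) × 0.913831 = 395.89 W/m².
Daily total = Q̄ × 24.00 h × 3600 s/h = 395.89 × 24.00 × 3600 / 10⁶ = 34.20 MJ/m².

34.2 MJ/m²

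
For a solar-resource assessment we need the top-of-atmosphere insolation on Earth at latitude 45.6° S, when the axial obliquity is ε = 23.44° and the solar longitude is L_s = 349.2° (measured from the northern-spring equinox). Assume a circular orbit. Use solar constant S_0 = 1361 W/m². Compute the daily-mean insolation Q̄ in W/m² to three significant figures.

Solar declination: sin δ = sin ε · sin L_s = sin 23.44° × sin 349.2° = -0.07454, so δ = -4.275°.
cos h₀ = −tan(-45.6°) tan(-4.275°) = -0.0763, h₀ = 1.6472 rad.
Bracket: h₀ sin ϕ sin δ + cos ϕ cos δ sin h₀ = 1.6472×-0.71447×-0.07454 + 0.69966×0.99722×0.99708 = 0.087724 + 0.695678 = 0.783402.
Q̄ = (S_0/π) × [bracket] = (1361/π) × 0.783402 = 339.4 W/m².

Q̄ ≈ 339 W/m²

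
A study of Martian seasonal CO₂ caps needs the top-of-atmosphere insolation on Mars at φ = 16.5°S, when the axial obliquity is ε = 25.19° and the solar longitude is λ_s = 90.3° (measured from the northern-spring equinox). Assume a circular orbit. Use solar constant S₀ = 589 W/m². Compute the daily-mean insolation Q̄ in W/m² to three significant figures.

Q̄ ≈ 129 W/m²

Solar declination: sin δ = sin ε · sin λ_s = sin 25.19° × sin 90.3° = 0.42562, so δ = +25.190°.
cos H₀ = −tan(-16.5°) tan(+25.190°) = 0.1393, H₀ = 1.4310 rad.
Bracket: H₀ sin φ sin δ + cos φ cos δ sin H₀ = 1.4310×-0.28402×0.42562 + 0.95882×0.90490×0.99025 = -0.172986 + 0.859177 = 0.686191.
Q̄ = (S₀/π) × [bracket] = (589/π) × 0.686191 = 128.7 W/m².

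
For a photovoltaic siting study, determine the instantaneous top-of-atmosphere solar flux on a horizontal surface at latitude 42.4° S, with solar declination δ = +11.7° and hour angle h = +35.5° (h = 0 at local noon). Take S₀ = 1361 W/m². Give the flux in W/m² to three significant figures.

615 W/m²

cos θ_z = sin φ sin δ + cos φ cos δ cos h = -0.136740 + 0.588697 = 0.451957.
Flux = S₀ · cos θ_z = 1361 × 0.451957 = 615.1 W/m².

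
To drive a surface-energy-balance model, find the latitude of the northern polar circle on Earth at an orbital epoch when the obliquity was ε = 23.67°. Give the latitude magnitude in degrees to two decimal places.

66.33°

The polar circle is the lowest latitude that experiences at least one full rotation of continuous daylight at the northern-summer solstice; it lies at |φ| = 90° − ε = 90° − 23.67° = 66.33°.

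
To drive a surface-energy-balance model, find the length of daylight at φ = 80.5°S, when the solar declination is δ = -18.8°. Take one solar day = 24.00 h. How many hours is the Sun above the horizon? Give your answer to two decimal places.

24.00 h

Sunrise equation: cos H₀ = −tan φ · tan δ = -2.0343 ≤ −1, so the Sun never sets (polar day) and H₀ = π.
Daylight = 2H₀/(2π) × 24.00 h = (3.1416/π) × 24.00 = 24.00 h.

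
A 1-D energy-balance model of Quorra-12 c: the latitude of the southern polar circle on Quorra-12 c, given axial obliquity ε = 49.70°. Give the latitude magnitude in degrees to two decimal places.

40.30°

The polar circle is the lowest latitude that experiences at least one full rotation of continuous darkness at the northern-summer solstice; it lies at |φ| = 90° − ε = 90° − 49.70° = 40.30°.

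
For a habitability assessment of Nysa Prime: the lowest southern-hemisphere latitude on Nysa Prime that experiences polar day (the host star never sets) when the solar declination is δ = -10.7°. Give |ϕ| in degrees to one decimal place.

|ϕ| = 79.3°

Polar day requires cos h₀ = −tan ϕ tan δ ≤ −1, i.e. tan ϕ tan δ ≥ 1.
The boundary is |tan ϕ| · |tan δ| = 1, so |ϕ| = 90° − |δ| = 90° − 10.7° = 79.3° in the southern hemisphere.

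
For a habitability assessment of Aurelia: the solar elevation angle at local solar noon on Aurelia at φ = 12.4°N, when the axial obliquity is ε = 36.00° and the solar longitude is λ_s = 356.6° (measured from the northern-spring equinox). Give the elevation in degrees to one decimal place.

75.6°

Solar declination: sin δ = sin ε · sin λ_s = sin 36.00° × sin 356.6° = -0.03486, so δ = -1.998°.
At local noon the hour angle is zero, so the zenith angle equals |φ − δ| = |+12.4° − (-1.998°)| = 14.398°.
Elevation = 90° − 14.398° = 75.6°.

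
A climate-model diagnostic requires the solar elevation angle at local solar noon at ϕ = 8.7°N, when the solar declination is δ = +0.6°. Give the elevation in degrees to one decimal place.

At local noon the hour angle is zero, so the zenith angle equals |ϕ − δ| = |+8.7° − (+0.600°)| = 8.100°.
Elevation = 90° − 8.100° = 81.9°.

81.9°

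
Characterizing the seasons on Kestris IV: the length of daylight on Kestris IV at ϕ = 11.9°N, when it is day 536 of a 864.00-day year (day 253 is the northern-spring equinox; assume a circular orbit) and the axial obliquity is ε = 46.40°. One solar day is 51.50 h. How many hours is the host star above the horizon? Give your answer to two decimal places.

Solar longitude: L_s = 360° × (536 − 253)/864.00 = 117.917°.
sin δ = sin 46.40° × sin 117.917° = 0.63990, so δ = +39.784°.
cos h₀ = −tan ϕ · tan δ = −tan(+11.9°) × tan(+39.784°) = -0.1755, so h₀ = 1.7472 rad = 100.11°.
Daylight = 2h₀/(2π) × 51.50 h = (1.7472/π) × 51.50 = 28.64 h.

28.64 h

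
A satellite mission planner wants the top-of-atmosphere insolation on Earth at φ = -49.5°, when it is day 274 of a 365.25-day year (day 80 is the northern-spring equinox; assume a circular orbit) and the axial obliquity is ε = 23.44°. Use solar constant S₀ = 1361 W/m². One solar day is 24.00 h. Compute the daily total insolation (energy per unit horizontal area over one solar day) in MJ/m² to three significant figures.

Solar longitude: λ_s = 360° × (274 − 80)/365.25 = 191.211°.
sin δ = sin 23.44° × sin 191.211° = -0.07734, so δ = -4.436°.
cos H₀ = −tan(-49.5°) tan(-4.436°) = -0.0908, H₀ = 1.6618 rad.
Bracket: H₀ sin φ sin δ + cos φ cos δ sin H₀ = 1.6618×-0.76041×-0.07734 + 0.64945×0.99700×0.99587 = 0.097731 + 0.644827 = 0.742558.
Q̄ = (S₀/π) × [bracket] = (1361/π) × 0.742558 = 321.69 W/m².
Daily total = Q̄ × 24.00 h × 3600 s/h = 321.69 × 24.00 × 3600 / 10⁶ = 27.79 MJ/m².

27.8 MJ/m²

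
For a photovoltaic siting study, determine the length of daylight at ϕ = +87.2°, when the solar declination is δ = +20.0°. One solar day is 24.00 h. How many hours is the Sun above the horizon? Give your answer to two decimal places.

24.00 h

Sunrise equation: cos h₀ = −tan ϕ · tan δ = -7.4419 ≤ −1, so the Sun never sets (polar day) and h₀ = π.
Daylight = 2h₀/(2π) × 24.00 h = (3.1416/π) × 24.00 = 24.00 h.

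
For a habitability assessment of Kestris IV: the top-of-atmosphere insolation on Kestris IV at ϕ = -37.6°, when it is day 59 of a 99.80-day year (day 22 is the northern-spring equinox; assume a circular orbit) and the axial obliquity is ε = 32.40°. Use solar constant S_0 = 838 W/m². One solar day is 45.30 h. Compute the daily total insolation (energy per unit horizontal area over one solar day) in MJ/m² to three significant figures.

Solar longitude: L_s = 360° × (59 − 22)/99.80 = 133.467°.
sin δ = sin 32.40° × sin 133.467° = 0.38889, so δ = +22.885°.
cos h₀ = −tan(-37.6°) tan(+22.885°) = 0.3251, h₀ = 1.2397 rad.
Bracket: h₀ sin ϕ sin δ + cos ϕ cos δ sin h₀ = 1.2397×-0.61015×0.38889 + 0.79229×0.92129×0.94569 = -0.294158 + 0.690286 = 0.396128.
Q̄ = (S_0/π) × [bracket] = (838/π) × 0.396128 = 105.66 W/m².
Daily total = Q̄ × 45.30 h × 3600 s/h = 105.66 × 45.30 × 3600 / 10⁶ = 17.23 MJ/m².

17.2 MJ/m²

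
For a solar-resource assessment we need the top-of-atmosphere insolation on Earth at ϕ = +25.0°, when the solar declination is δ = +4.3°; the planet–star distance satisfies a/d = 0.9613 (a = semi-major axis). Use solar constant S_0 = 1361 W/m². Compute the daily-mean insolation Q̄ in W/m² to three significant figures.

cos h₀ = −tan(+25.0°) tan(+4.300°) = -0.0351, h₀ = 1.6059 rad.
Bracket: h₀ sin ϕ sin δ + cos ϕ cos δ sin h₀ = 1.6059×0.42262×0.07498 + 0.90631×0.99719×0.99939 = 0.050888 + 0.903212 = 0.954100.
Inverse-square distance factor (a/d)² = 0.9613² = 0.924098.
Q̄ = (S_0/π) × 0.924098 × [bracket] = (1361/π) × 0.924098 × 0.954100 = 382.0 W/m².

Q̄ ≈ 382 W/m²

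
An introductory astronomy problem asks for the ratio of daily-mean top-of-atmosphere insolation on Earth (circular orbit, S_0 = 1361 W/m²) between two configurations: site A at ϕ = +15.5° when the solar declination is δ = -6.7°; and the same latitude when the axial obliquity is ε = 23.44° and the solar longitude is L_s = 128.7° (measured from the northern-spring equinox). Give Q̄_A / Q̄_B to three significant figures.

— Configuration A (ϕ=+15.5°):
cos h₀ = −tan(+15.5°) tan(-6.700°) = 0.0326, h₀ = 1.5382 rad.
Bracket: h₀ sin ϕ sin δ + cos ϕ cos δ sin h₀ = 1.5382×0.26724×-0.11667 + 0.96363×0.99317×0.99947 = -0.047959 + 0.956541 = 0.908582.
Q̄ = (S_0/π) × [bracket] = (1361/π) × 0.908582 = 393.62 W/m².
— Configuration B (ϕ=+15.5°):
Solar declination: sin δ = sin ε · sin L_s = sin 23.44° × sin 128.7° = 0.31045, so δ = +18.086°.
cos h₀ = −tan(+15.5°) tan(+18.086°) = -0.0906, h₀ = 1.6615 rad.
Bracket: h₀ sin ϕ sin δ + cos ϕ cos δ sin h₀ = 1.6615×0.26724×0.31045 + 0.96363×0.95059×0.99589 = 0.137846 + 0.912252 = 1.050098.
Q̄ = (S_0/π) × [bracket] = (1361/π) × 1.050098 = 454.92 W/m².
Ratio Q̄_A / Q̄_B = 393.62 / 454.92 = 0.8653.

Q̄_A / Q̄_B ≈ 0.865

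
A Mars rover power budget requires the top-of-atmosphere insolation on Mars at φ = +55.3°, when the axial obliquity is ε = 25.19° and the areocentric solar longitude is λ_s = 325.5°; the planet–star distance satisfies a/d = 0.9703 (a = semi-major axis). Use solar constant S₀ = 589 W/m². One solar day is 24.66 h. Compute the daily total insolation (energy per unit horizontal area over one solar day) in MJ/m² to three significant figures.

4.34 MJ/m²

sin δ = sin 25.19° × sin 325.5° = -0.24107, so δ = -13.950°.
cos H₀ = −tan(+55.3°) tan(-13.950°) = 0.3587, H₀ = 1.2039 rad.
Bracket: H₀ sin φ sin δ + cos φ cos δ sin H₀ = 1.2039×0.82214×-0.24107 + 0.56928×0.97051×0.93344 = -0.238605 + 0.515718 = 0.277113.
Inverse-square distance factor (a/d)² = 0.9703² = 0.941482.
Q̄ = (S₀/π) × 0.941482 × [bracket] = (589/π) × 0.941482 × 0.277113 = 48.914 W/m².
Daily total = Q̄ × 24.66 h × 3600 s/h = 48.914 × 24.66 × 3600 / 10⁶ = 4.342 MJ/m².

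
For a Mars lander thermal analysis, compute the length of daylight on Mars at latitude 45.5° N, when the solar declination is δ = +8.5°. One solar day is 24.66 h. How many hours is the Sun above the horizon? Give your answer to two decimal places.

13.53 h

cos H₀ = −tan φ · tan δ = −tan(+45.5°) × tan(+8.500°) = -0.1521, so H₀ = 1.7235 rad = 98.75°.
Daylight = 2H₀/(2π) × 24.66 h = (1.7235/π) × 24.66 = 13.53 h.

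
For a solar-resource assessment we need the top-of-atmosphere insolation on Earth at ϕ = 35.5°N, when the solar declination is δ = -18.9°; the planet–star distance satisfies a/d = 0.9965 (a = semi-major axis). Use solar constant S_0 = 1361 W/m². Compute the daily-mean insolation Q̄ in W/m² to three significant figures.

Q̄ ≈ 214 W/m²

cos h₀ = −tan(+35.5°) tan(-18.900°) = 0.2442, h₀ = 1.3241 rad.
Bracket: h₀ sin ϕ sin δ + cos ϕ cos δ sin h₀ = 1.3241×0.58070×-0.32392 + 0.81412×0.94609×0.96972 = -0.249064 + 0.746908 = 0.497844.
Inverse-square distance factor (a/d)² = 0.9965² = 0.993012.
Q̄ = (S_0/π) × 0.993012 × [bracket] = (1361/π) × 0.993012 × 0.497844 = 214.2 W/m².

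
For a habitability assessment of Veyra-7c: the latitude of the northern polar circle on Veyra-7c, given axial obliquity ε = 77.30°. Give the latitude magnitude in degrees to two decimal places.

The polar circle is the lowest latitude that experiences at least one full rotation of continuous daylight at the northern-summer solstice; it lies at |φ| = 90° − ε = 90° − 77.30° = 12.70°.

12.70°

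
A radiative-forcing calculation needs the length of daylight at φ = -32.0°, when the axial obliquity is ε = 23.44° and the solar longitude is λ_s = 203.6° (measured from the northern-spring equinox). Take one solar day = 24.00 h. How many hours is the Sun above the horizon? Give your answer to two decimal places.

12.77 h

Solar declination: sin δ = sin ε · sin λ_s = sin 23.44° × sin 203.6° = -0.15925, so δ = -9.164°.
cos H₀ = −tan φ · tan δ = −tan(-32.0°) × tan(-9.164°) = -0.1008, so H₀ = 1.6718 rad = 95.79°.
Daylight = 2H₀/(2π) × 24.00 h = (1.6718/π) × 24.00 = 12.77 h.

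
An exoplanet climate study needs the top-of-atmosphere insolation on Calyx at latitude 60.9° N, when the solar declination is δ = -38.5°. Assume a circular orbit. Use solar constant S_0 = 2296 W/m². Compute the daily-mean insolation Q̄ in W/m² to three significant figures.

Q̄ ≈ 0.00 W/m²

cos h₀ = −tan(+60.9°) tan(-38.500°) = 1.4291 ≥ 1 ⇒ polar night, h₀ = 0 and Q̄ = 0.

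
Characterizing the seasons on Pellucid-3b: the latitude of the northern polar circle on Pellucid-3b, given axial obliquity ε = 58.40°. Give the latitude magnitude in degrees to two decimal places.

31.60°

The polar circle is the lowest latitude that experiences at least one full rotation of continuous daylight at the northern-summer solstice; it lies at |ϕ| = 90° − ε = 90° − 58.40° = 31.60°.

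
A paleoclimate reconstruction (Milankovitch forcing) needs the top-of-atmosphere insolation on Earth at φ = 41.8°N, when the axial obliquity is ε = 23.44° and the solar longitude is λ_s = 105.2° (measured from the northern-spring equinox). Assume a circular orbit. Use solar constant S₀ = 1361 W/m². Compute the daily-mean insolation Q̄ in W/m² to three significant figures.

Solar declination: sin δ = sin ε · sin λ_s = sin 23.44° × sin 105.2° = 0.38387, so δ = +22.574°.
cos H₀ = −tan(+41.8°) tan(+22.574°) = -0.3717, H₀ = 1.9516 rad.
Bracket: H₀ sin φ sin δ + cos φ cos δ sin H₀ = 1.9516×0.66653×0.38387 + 0.74548×0.92339×0.92835 = 0.499338 + 0.639047 = 1.138385.
Q̄ = (S₀/π) × [bracket] = (1361/π) × 1.138385 = 493.2 W/m².

Q̄ ≈ 493 W/m²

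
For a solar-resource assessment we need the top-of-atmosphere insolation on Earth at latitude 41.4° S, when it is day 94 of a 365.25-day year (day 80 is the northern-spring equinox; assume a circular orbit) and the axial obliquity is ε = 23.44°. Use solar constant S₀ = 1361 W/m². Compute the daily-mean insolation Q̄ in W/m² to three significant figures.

Solar longitude: λ_s = 360° × (94 − 80)/365.25 = 13.799°.
sin δ = sin 23.44° × sin 13.799° = 0.09488, so δ = +5.444°.
cos H₀ = −tan(-41.4°) tan(+5.444°) = 0.0840, H₀ = 1.4867 rad.
Bracket: H₀ sin φ sin δ + cos φ cos δ sin H₀ = 1.4867×-0.66131×0.09488 + 0.75011×0.99549×0.99646 = -0.093283 + 0.744084 = 0.650801.
Q̄ = (S₀/π) × [bracket] = (1361/π) × 0.650801 = 281.9 W/m².

Q̄ ≈ 282 W/m²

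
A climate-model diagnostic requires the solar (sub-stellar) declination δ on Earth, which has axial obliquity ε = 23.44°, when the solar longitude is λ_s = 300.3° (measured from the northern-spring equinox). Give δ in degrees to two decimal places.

δ = -20.09°

sin δ = sin ε · sin λ_s = sin 23.44° × sin 300.3° = -0.343449.
δ = arcsin(-0.343449) = -20.09°.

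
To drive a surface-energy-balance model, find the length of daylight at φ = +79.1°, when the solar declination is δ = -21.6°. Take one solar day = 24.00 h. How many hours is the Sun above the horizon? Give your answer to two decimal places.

0.00 h

cos H₀ = −tan φ · tan δ = 2.0560 ≥ 1, so the Sun never rises (polar night) and H₀ = 0.
Daylight = 2H₀/(2π) × 24.00 h = (0.0000/π) × 24.00 = 0.00 h.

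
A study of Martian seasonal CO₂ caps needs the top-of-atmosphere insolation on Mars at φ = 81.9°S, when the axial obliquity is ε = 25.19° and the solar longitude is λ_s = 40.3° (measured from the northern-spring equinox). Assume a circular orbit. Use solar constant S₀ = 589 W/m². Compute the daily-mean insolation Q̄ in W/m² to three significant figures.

Q̄ ≈ 0.00 W/m²

Solar declination: sin δ = sin ε · sin λ_s = sin 25.19° × sin 40.3° = 0.27529, so δ = +15.979°.
cos H₀ = −tan(-81.9°) tan(+15.979°) = 2.0120 ≥ 1 ⇒ polar night, H₀ = 0 and Q̄ = 0.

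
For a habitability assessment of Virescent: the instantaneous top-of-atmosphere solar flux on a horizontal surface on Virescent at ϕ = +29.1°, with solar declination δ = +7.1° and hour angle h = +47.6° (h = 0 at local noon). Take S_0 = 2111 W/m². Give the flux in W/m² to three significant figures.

cos θ_z = sin ϕ sin δ + cos ϕ cos δ cos h = 0.060112 + 0.584669 = 0.644781.
Flux = S_0 · cos θ_z = 2111 × 0.644781 = 1361 W/m².

1.36e+03 W/m²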